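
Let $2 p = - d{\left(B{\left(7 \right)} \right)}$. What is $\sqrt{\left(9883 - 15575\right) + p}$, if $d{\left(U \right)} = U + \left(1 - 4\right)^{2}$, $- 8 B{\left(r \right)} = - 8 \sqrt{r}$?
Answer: $\frac{\sqrt{-22786 - 2 \sqrt{7}}}{2} \approx 75.484 i$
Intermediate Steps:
$B{\left(r \right)} = \sqrt{r}$ ($B{\left(r \right)} = - \frac{\left(-8\right) \sqrt{r}}{8} = \sqrt{r}$)
$d{\left(U \right)} = 9 + U$ ($d{\left(U \right)} = U + \left(-3\right)^{2} = U + 9 = 9 + U$)
$p = - \frac{9}{2} - \frac{\sqrt{7}}{2}$ ($p = \frac{\left(-1\right) \left(9 + \sqrt{7}\right)}{2} = \frac{-9 - \sqrt{7}}{2} = - \frac{9}{2} - \frac{\sqrt{7}}{2} \approx -5.8229$)
$\sqrt{\left(9883 - 15575\right) + p} = \sqrt{\left(9883 - 15575\right) - \left(\frac{9}{2} + \frac{\sqrt{7}}{2}\right)} = \sqrt{-5692 - \left(\frac{9}{2} + \frac{\sqrt{7}}{2}\right)} = \sqrt{- \frac{11393}{2} - \frac{\sqrt{7}}{2}}$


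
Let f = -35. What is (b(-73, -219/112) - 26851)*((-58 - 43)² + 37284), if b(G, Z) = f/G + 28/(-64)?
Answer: -1489220723715/1168 ≈ -1.2750e+9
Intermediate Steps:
b(G, Z) = -7/16 - 35/G (b(G, Z) = -35/G + 28/(-64) = -35/G + 28*(-1/64) = -35/G - 7/16 = -7/16 - 35/G)
(b(-73, -219/112) - 26851)*((-58 - 43)² + 37284) = ((-7/16 - 35/(-73)) - 26851)*((-58 - 43)² + 37284) = ((-7/16 - 35*(-1/73)) - 26851)*((-101)² + 37284) = ((-7/16 + 35/73) - 26851)*(10201 + 37284) = (49/1168 - 26851)*47485 = -31361919/1168*47485 = -1489220723715/1168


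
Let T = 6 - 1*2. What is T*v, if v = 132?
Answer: 528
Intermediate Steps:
T = 4 (T = 6 - 2 = 4)
T*v = 4*132 = 528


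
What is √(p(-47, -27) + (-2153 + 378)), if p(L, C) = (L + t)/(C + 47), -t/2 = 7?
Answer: I*√177805/10 ≈ 42.167*I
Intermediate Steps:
t = -14 (t = -2*7 = -14)
p(L, C) = (-14 + L)/(47 + C) (p(L, C) = (L - 14)/(C + 47) = (-14 + L)/(47 + C))
√(p(-47, -27) + (-2153 + 378)) = √((-14 - 47)/(47 - 27) + (-2153 + 378)) = √(-61/20 - 1775) = √(-35561/20) = I*√177805/10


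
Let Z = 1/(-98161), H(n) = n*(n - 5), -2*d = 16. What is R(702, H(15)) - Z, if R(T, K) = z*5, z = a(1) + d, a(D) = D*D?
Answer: -3435634/98161 ≈ -35.000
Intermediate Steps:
d = -8 (d = -1/2*16 = -8)
a(D) = D**2
H(n) = n*(-5 + n)
z = -7 (z = 1**2 - 8 = 1 - 8 = -7)
R(T, K) = -35 (R(T, K) = -7*5 = -35)
Z = -1/98161 ≈ -1.0187e-5
R(702, H(15)) - Z = -35 - 1*(-1/98161) = -35 + 1/98161 = -3435634/98161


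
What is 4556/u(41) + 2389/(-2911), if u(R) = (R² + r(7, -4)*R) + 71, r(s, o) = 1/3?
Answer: 27133015/15419567 ≈ 1.7596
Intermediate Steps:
r(s, o) = ⅓
u(R) = 71 + R² + R/3 (u(R) = (R² + R/3) + 71 = 71 + R² + R/3)
4556/u(41) + 2389/(-2911) = 4556/(71 + 41² + (⅓)*41) + 2389/(-2911) = 4556/(71 + 1681 + 41/3) + 2389*(-1/2911) = 4556/(5297/3) - 2389/2911 = 4556*(3/5297) - 2389/2911 = 13668/5297 - 2389/2911 = 27133015/15419567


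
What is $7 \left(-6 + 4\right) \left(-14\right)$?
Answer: $196$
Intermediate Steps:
$7 \left(-6 + 4\right) \left(-14\right) = 7 \left(-2\right) \left(-14\right) = \left(-14\right) \left(-14\right) = 196$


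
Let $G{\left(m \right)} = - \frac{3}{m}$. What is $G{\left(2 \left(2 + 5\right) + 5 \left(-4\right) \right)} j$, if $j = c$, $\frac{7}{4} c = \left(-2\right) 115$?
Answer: $- \frac{460}{7} \approx -65.714$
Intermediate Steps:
$c = - \frac{920}{7}$ ($c = \frac{4 \left(\left(-2\right) 115\right)}{7} = \frac{4}{7} \left(-230\right) = - \frac{920}{7} \approx -131.43$)
$j = - \frac{920}{7} \approx -131.43$
$G{\left(2 \left(2 + 5\right) + 5 \left(-4\right) \right)} j = - \frac{3}{2 \left(2 + 5\right) + 5 \left(-4\right)} \left(- \frac{920}{7}\right) = - \frac{3}{2 \cdot 7 - 20} \left(- \frac{920}{7}\right) = - \frac{3}{14 - 20} \left(- \frac{920}{7}\right) = - \frac{3}{-6} \left(- \frac{920}{7}\right) = \left(-3\right) \left(- \frac{1}{6}\right) \left(- \frac{920}{7}\right) = \frac{1}{2} \left(- \frac{920}{7}\right) = - \frac{460}{7}$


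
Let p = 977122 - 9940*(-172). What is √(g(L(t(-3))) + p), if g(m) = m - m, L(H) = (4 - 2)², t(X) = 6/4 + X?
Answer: √2686802 ≈ 1639.1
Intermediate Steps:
t(X) = 3/2 + X (t(X) = 6*(¼) + X = 3/2 + X)
L(H) = 4 (L(H) = 2² = 4)
p = 2686802 (p = 977122 + 1709680 = 2686802)
g(m) = 0
√(g(L(t(-3))) + p) = √(0 + 2686802) = √2686802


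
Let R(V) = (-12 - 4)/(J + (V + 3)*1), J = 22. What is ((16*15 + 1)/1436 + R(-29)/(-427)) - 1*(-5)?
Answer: 3163023/613172 ≈ 5.1585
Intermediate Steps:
R(V) = -16/(25 + V) (R(V) = (-12 - 4)/(22 + (V + 3)*1) = -16/(22 + (3 + V)*1) = -16/(22 + (3 + V)) = -16/(25 + V))
((16*15 + 1)/1436 + R(-29)/(-427)) - 1*(-5) = ((16*15 + 1)/1436 - 16/(25 - 29)/(-427)) - 1*(-5) = ((240 + 1)*(1/1436) - 16/(-4)*(-1/427)) + 5 = (241*(1/1436) - 16*(-1/4)*(-1/427)) + 5 = (241/1436 + 4*(-1/427)) + 5 = (241/1436 - 4/427) + 5 = 97163/613172 + 5 = 3163023/613172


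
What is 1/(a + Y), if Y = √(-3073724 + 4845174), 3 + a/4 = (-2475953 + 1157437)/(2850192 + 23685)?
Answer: 57133519679838/7314562020203180653 + 41295845055645*√70858/14629124040406361306 ≈ 0.00075923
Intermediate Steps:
a = -39760588/2873877 (a = -12 + 4*((-2475953 + 1157437)/(2850192 + 23685)) = -12 + 4*(-1318516/2873877) = -12 - 5274064/2873877 = -39760588/2873877 ≈ -13.835)
Y = 5*√70858 (Y = √1771450 = 5*√70858 ≈ 1331.0)
1/(a + Y) = 1/(-39760588/2873877 + 5*√70858)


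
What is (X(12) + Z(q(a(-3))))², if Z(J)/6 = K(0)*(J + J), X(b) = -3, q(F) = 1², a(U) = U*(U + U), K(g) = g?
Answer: 9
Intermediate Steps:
a(U) = 2*U² (a(U) = U*(2*U) = 2*U²)
q(F) = 1
Z(J) = 0 (Z(J) = 6*(0*(J + J)) = 6*(0*(2*J)) = 6*0 = 0)
(X(12) + Z(q(a(-3))))² = (-3 + 0)² = (-3)² = 9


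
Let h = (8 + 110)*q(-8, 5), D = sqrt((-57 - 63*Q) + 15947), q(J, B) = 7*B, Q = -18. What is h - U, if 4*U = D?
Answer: 4130 - 2*sqrt(266) ≈ 4097.4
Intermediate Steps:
D = 8*sqrt(266) (D = sqrt((-57 - 63*(-18)) + 15947) = sqrt((-57 + 1134) + 15947) = sqrt(1077 + 15947) = sqrt(17024) = 8*sqrt(266) ≈ 130.48)
h = 4130 (h = (8 + 110)*(7*5) = 118*35 = 4130)
U = 2*sqrt(266) (U = (8*sqrt(266))/4 = 2*sqrt(266) ≈ 32.619)
h - U = 4130 - 2*sqrt(266)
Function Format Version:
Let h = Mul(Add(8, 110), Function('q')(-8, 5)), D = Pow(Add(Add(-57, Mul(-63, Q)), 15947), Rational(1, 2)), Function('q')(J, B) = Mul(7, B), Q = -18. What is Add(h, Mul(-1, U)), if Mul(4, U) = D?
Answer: Add(4130, Mul(-2, Pow(266, Rational(1, 2)))) ≈ 4097.4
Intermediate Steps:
D = Mul(8, Pow(266, Rational(1, 2))) (D = Pow(Add(Add(-57, Mul(-63, -18)), 15947), Rational(1, 2)) = Pow(Add(Add(-57, 1134), 15947), Rational(1, 2)) = Pow(Add(1077, 15947), Rational(1, 2)) = Pow(17024, Rational(1, 2)) = Mul(8, Pow(266, Rational(1, 2))) ≈ 130.48)
h = 4130 (h = Mul(Add(8, 110), Mul(7, 5)) = Mul(118, 35) = 4130)
U = Mul(2, Pow(266, Rational(1, 2))) (U = Mul(Rational(1, 4), Mul(8, Pow(266, Rational(1, 2)))) = Mul(2, Pow(266, Rational(1, 2))) ≈ 32.619)
Add(h, Mul(-1, U)) = Add(4130, Mul(-1, Mul(2, Pow(266, Rational(1, 2))))) = Add(4130, Mul(-2, Pow(266, Rational(1, 2))))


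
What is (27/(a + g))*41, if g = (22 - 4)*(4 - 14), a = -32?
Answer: -1107/212 ≈ -5.2217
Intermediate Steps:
g = -180 (g = 18*(-10) = -180)
(27/(a + g))*41 = (27/(-32 - 180))*41 = (27/(-212))*41 = -1/212*27*41 = -27/212*41 = -1107/212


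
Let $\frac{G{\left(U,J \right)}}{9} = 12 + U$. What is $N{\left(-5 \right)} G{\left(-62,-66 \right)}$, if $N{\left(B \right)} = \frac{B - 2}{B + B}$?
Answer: $-315$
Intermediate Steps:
$G{\left(U,J \right)} = 108 + 9 U$ ($G{\left(U,J \right)} = 9 \left(12 + U\right) = 108 + 9 U$)
$N{\left(B \right)} = \frac{-2 + B}{2 B}$
$N{\left(-5 \right)} G{\left(-62,-66 \right)} = \frac{-2 - 5}{2 \left(-5\right)} \left(108 + 9 \left(-62\right)\right) = \frac{1}{2} \left(- \frac{1}{5}\right) \left(-7\right) \left(108 - 558\right) = \frac{7}{10} \left(-450\right) = -315$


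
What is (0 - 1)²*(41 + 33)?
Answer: 74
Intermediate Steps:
(0 - 1)²*(41 + 33) = (-1)²*74 = 1*74 = 74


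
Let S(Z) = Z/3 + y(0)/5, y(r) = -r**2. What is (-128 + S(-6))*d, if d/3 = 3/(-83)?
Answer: 1170/83 ≈ 14.096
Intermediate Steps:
d = -9/83 (d = 3*(3/(-83)) = 3*(3*(-1/83)) = 3*(-3/83) = -9/83 ≈ -0.10843)
S(Z) = Z/3 (S(Z) = Z/3 - 1*0**2/5 = Z*(1/3) - 1*0*(1/5) = Z/3 + 0*(1/5) = Z/3 + 0 = Z/3)
(-128 + S(-6))*d = (-128 + (1/3)*(-6))*(-9/83) = (-128 - 2)*(-9/83) = -130*(-9/83) = 1170/83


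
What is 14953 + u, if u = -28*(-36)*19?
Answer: 34105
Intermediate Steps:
u = 19152 (u = 1008*19 = 19152)
14953 + u = 14953 + 19152 = 34105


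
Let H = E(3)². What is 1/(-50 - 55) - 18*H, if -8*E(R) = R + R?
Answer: -8513/840 ≈ -10.135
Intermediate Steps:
E(R) = -R/4 (E(R) = -(R + R)/8 = -R/4)
H = 9/16 (H = (-¼*3)² = (-¾)² = 9/16 ≈ 0.56250)
1/(-50 - 55) - 18*H = 1/(-50 - 55) - 18*9/16 = 1/(-105) - 81/8 = -1/105 - 81/8 = -8513/840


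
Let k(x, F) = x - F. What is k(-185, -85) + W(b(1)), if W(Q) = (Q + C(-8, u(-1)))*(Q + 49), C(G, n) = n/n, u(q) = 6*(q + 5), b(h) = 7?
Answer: 348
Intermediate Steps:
u(q) = 30 + 6*q (u(q) = 6*(5 + q) = 30 + 6*q)
C(G, n) = 1
W(Q) = (1 + Q)*(49 + Q) (W(Q) = (Q + 1)*(Q + 49) = (1 + Q)*(49 + Q))
k(-185, -85) + W(b(1)) = (-185 - 1*(-85)) + (49 + 7² + 50*7) = (-185 + 85) + (49 + 49 + 350) = -100 + 448 = 348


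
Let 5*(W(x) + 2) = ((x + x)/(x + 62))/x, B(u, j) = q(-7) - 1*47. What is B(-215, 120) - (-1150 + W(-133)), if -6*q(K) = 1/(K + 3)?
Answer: 9415003/8520 ≈ 1105.0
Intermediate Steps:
q(K) = -1/(6*(3 + K)) (q(K) = -1/(6*(K + 3)) = -1/(6*(3 + K)))
B(u, j) = -1127/24 (B(u, j) = -1/(18 + 6*(-7)) - 1*47 = -1/(18 - 42) - 47 = -1/(-24) - 47 = -1*(-1/24) - 47 = 1/24 - 47 = -1127/24)
W(x) = -2 + 2/(5*(62 + x)) (W(x) = -2 + (((x + x)/(x + 62))/x)/5 = -2 + (((2*x)/(62 + x))/x)/5 = -2 + ((2*x/(62 + x))/x)/5 = -2 + (2/(62 + x))/5 = -2 + 2/(5*(62 + x)))
B(-215, 120) - (-1150 + W(-133)) = -1127/24 - (-1150 + 2*(-309 - 5*(-133))/(5*(62 - 133))) = -1127/24 - (-1150 + (⅖)*(-309 + 665)/(-71)) = -1127/24 - (-1150 + (⅖)*(-1/71)*356) = -1127/24 - (-1150 - 712/355) = -1127/24 - 1*(-408962/355) = -1127/24 + 408962/355 = 9415003/8520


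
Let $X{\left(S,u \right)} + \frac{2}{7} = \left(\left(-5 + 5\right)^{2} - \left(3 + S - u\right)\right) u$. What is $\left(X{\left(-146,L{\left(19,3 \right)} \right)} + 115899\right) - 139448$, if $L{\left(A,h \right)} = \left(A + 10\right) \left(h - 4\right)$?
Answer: $- \frac{187987}{7} \approx -26855.0$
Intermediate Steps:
$L{\left(A,h \right)} = \left(-4 + h\right) \left(10 + A\right)$ ($L{\left(A,h \right)} = \left(10 + A\right) \left(-4 + h\right) = \left(-4 + h\right) \left(10 + A\right)$)
$X{\left(S,u \right)} = - \frac{2}{7} + u \left(-3 + u - S\right)$ ($X{\left(S,u \right)} = - \frac{2}{7} + \left(\left(-5 + 5\right)^{2} - \left(3 + S - u\right)\right) u = - \frac{2}{7} + \left(0^{2} - \left(3 + S - u\right)\right) u = - \frac{2}{7} + \left(0 - \left(3 + S - u\right)\right) u = - \frac{2}{7} + \left(-3 + u - S\right) u = - \frac{2}{7} + u \left(-3 + u - S\right)$)
$\left(X{\left(-146,L{\left(19,3 \right)} \right)} + 115899\right) - 139448 = \left(\left(- \frac{2}{7} + \left(-40 - 76 + 10 \cdot 3 + 19 \cdot 3\right)^{2} - 3 \left(-40 - 76 + 10 \cdot 3 + 19 \cdot 3\right) - - 146 \left(-40 - 76 + 10 \cdot 3 + 19 \cdot 3\right)\right) + 115899\right) - 139448 = \left(\left(- \frac{2}{7} + \left(-40 - 76 + 30 + 57\right)^{2} - 3 \left(-40 - 76 + 30 + 57\right) - - 146 \left(-40 - 76 + 30 + 57\right)\right) + 115899\right) - 139448 = \left(\left(- \frac{2}{7} + \left(-29\right)^{2} - -87 - \left(-146\right) \left(-29\right)\right) + 115899\right) - 139448 = \left(\left(- \frac{2}{7} + 841 + 87 - 4234\right) + 115899\right) - 139448 = \left(- \frac{23144}{7} + 115899\right) - 139448 = \frac{788149}{7} - 139448 = - \frac{187987}{7}$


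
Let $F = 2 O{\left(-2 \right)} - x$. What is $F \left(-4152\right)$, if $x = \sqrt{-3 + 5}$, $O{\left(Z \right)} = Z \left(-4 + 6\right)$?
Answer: $33216 + 4152 \sqrt{2} \approx 39088.0$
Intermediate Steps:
$O{\left(Z \right)} = 2 Z$ ($O{\left(Z \right)} = Z 2 = 2 Z$)
$x = \sqrt{2} \approx 1.4142$
$F = -8 - \sqrt{2}$ ($F = 2 \cdot 2 \left(-2\right) - \sqrt{2} = 2 \left(-4\right) - \sqrt{2} = -8 - \sqrt{2} \approx -9.4142$)
$F \left(-4152\right) = \left(-8 - \sqrt{2}\right) \left(-4152\right) = 33216 + 4152 \sqrt{2}$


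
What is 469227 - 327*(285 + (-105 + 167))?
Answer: 355758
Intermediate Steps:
469227 - 327*(285 + (-105 + 167)) = 469227 - 327*(285 + 62) = 469227 - 327*347 = 469227 - 1*113469 = 469227 - 113469 = 355758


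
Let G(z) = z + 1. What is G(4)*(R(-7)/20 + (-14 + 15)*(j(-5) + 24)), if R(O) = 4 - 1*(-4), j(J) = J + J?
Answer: 72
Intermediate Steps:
G(z) = 1 + z
j(J) = 2*J
R(O) = 8 (R(O) = 4 + 4 = 8)
G(4)*(R(-7)/20 + (-14 + 15)*(j(-5) + 24)) = (1 + 4)*(8/20 + (-14 + 15)*(2*(-5) + 24)) = 5*(8*(1/20) + 1*(-10 + 24)) = 5*(⅖ + 1*14) = 5*(⅖ + 14) = 5*(72/5) = 72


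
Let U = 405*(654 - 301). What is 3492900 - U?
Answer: 3349935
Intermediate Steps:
U = 142965 (U = 405*353 = 142965)
3492900 - U = 3492900 - 1*142965 = 3492900 - 142965 = 3349935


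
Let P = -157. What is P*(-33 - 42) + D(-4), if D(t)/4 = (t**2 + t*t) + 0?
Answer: 11903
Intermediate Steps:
D(t) = 8*t**2 (D(t) = 4*((t**2 + t*t) + 0) = 4*((t**2 + t**2) + 0) = 4*(2*t**2 + 0) = 4*(2*t**2) = 8*t**2)
P*(-33 - 42) + D(-4) = -157*(-33 - 42) + 8*(-4)**2 = -157*(-75) + 8*16 = 11775 + 128 = 11903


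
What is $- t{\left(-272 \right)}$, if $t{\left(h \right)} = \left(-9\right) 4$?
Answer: $36$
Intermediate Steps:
$t{\left(h \right)} = -36$
$- t{\left(-272 \right)} = \left(-1\right) \left(-36\right) = 36$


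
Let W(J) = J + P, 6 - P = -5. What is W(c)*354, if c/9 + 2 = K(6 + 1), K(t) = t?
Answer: 19824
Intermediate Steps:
P = 11 (P = 6 - 1*(-5) = 6 + 5 = 11)
c = 45 (c = -18 + 9*(6 + 1) = -18 + 9*7 = -18 + 63 = 45)
W(J) = 11 + J (W(J) = J + 11 = 11 + J)
W(c)*354 = (11 + 45)*354 = 56*354 = 19824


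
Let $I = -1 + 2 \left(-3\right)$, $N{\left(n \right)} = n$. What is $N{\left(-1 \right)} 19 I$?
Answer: $133$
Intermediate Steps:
$I = -7$ ($I = -1 - 6 = -7$)
$N{\left(-1 \right)} 19 I = \left(-1\right) 19 \left(-7\right) = \left(-19\right) \left(-7\right) = 133$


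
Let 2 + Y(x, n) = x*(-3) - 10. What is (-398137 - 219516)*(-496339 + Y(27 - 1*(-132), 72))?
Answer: 306867304684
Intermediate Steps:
Y(x, n) = -12 - 3*x (Y(x, n) = -2 + (x*(-3) - 10) = -2 + (-3*x - 10) = -2 + (-10 - 3*x) = -12 - 3*x)
(-398137 - 219516)*(-496339 + Y(27 - 1*(-132), 72)) = (-398137 - 219516)*(-496339 + (-12 - 3*(27 - 1*(-132)))) = -617653*(-496339 + (-12 - 3*(27 + 132))) = -617653*(-496339 + (-12 - 3*159)) = -617653*(-496339 + (-12 - 477)) = -617653*(-496339 - 489) = -617653*(-496828) = 306867304684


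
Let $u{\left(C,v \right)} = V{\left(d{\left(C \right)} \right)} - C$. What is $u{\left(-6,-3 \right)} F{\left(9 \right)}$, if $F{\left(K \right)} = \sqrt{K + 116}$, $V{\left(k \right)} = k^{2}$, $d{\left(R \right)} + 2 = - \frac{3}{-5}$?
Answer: $\frac{199 \sqrt{5}}{5} \approx 88.995$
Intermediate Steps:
$d{\left(R \right)} = - \frac{7}{5}$ ($d{\left(R \right)} = -2 - \frac{3}{-5} = -2 - - \frac{3}{5} = -2 + \frac{3}{5} = - \frac{7}{5}$)
$F{\left(K \right)} = \sqrt{116 + K}$
$u{\left(C,v \right)} = \frac{49}{25} - C$ ($u{\left(C,v \right)} = \left(- \frac{7}{5}\right)^{2} - C = \frac{49}{25} - C$)
$u{\left(-6,-3 \right)} F{\left(9 \right)} = \left(\frac{49}{25} - -6\right) \sqrt{116 + 9} = \left(\frac{49}{25} + 6\right) \sqrt{125} = \frac{199 \cdot 5 \sqrt{5}}{25} = \frac{199 \sqrt{5}}{5}$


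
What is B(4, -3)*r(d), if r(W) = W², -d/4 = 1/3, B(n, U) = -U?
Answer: 16/3 ≈ 5.3333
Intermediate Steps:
d = -4/3 ≈ -1.3333
B(4, -3)*r(d) = (-1*(-3))*(-4/3)² = 3*(16/9) = 16/3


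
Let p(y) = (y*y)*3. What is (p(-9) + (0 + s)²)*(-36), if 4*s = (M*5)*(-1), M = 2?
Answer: -8973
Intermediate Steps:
s = -5/2 (s = ((2*5)*(-1))/4 = (10*(-1))/4 = (¼)*(-10) = -5/2 ≈ -2.5000)
p(y) = 3*y² (p(y) = y²*3 = 3*y²)
(p(-9) + (0 + s)²)*(-36) = (3*(-9)² + (0 - 5/2)²)*(-36) = (3*81 + (-5/2)²)*(-36) = (243 + 25/4)*(-36) = (997/4)*(-36) = -8973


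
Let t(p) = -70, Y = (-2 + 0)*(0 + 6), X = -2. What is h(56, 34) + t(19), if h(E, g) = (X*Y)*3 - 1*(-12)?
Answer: 14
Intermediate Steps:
Y = -12 (Y = -2*6 = -12)
h(E, g) = 84 (h(E, g) = -2*(-12)*3 - 1*(-12) = 24*3 + 12 = 72 + 12 = 84)
h(56, 34) + t(19) = 84 - 70 = 14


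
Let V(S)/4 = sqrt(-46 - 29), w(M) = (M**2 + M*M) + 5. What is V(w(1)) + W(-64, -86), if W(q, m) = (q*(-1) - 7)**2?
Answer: 3249 + 20*I*sqrt(3) ≈ 3249.0 + 34.641*I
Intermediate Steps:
W(q, m) = (-7 - q)**2 (W(q, m) = (-q - 7)**2 = (-7 - q)**2)
w(M) = 5 + 2*M**2 (w(M) = (M**2 + M**2) + 5 = 2*M**2 + 5 = 5 + 2*M**2)
V(S) = 20*I*sqrt(3) (V(S) = 4*sqrt(-46 - 29) = 4*sqrt(-75) = 4*(5*I*sqrt(3)) = 20*I*sqrt(3))
V(w(1)) + W(-64, -86) = 20*I*sqrt(3) + (7 - 64)**2 = 20*I*sqrt(3) + (-57)**2 = 20*I*sqrt(3) + 3249 = 3249 + 20*I*sqrt(3)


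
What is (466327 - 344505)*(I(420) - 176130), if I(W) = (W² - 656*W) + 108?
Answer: -33518348724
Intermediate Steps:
I(W) = 108 + W² - 656*W
(466327 - 344505)*(I(420) - 176130) = (466327 - 344505)*((108 + 420² - 656*420) - 176130) = 121822*((108 + 176400 - 275520) - 176130) = 121822*(-99012 - 176130) = 121822*(-275142) = -33518348724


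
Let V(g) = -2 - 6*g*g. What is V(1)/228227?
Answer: -8/228227 ≈ -3.5053e-5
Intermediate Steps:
V(g) = -2 - 6*g²
V(1)/228227 = (-2 - 6*1²)/228227 = (-2 - 6*1)/228227 = (-2 - 6)/228227 = (1/228227)*(-8) = -8/228227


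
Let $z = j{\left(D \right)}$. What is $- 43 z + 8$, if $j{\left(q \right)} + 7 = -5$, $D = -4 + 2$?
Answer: $524$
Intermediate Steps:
$D = -2$
$j{\left(q \right)} = -12$ ($j{\left(q \right)} = -7 - 5 = -12$)
$z = -12$
$- 43 z + 8 = \left(-43\right) \left(-12\right) + 8 = 516 + 8 = 524$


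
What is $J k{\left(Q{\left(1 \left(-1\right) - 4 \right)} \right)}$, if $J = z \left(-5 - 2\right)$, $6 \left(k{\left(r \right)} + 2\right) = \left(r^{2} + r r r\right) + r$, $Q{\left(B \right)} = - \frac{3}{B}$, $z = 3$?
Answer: $\frac{9471}{250} \approx 37.884$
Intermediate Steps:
$k{\left(r \right)} = -2 + \frac{r}{6} + \frac{r^{2}}{6} + \frac{r^{3}}{6}$ ($k{\left(r \right)} = -2 + \frac{\left(r^{2} + r r r\right) + r}{6} = -2 + \frac{\left(r^{2} + r^{2} r\right) + r}{6} = -2 + \frac{\left(r^{2} + r^{3}\right) + r}{6} = -2 + \frac{r + r^{2} + r^{3}}{6} = -2 + \left(\frac{r}{6} + \frac{r^{2}}{6} + \frac{r^{3}}{6}\right) = -2 + \frac{r}{6} + \frac{r^{2}}{6} + \frac{r^{3}}{6}$)
$J = -21$ ($J = 3 \left(-5 - 2\right) = 3 \left(-7\right) = -21$)
$J k{\left(Q{\left(1 \left(-1\right) - 4 \right)} \right)} = - 21 \left(-2 + \frac{\left(-3\right) \frac{1}{1 \left(-1\right) - 4}}{6} + \frac{\left(- \frac{3}{1 \left(-1\right) - 4}\right)^{2}}{6} + \frac{\left(- \frac{3}{1 \left(-1\right) - 4}\right)^{3}}{6}\right) = - 21 \left(-2 + \frac{\left(-3\right) \frac{1}{-1 - 4}}{6} + \frac{\left(- \frac{3}{-1 - 4}\right)^{2}}{6} + \frac{\left(- \frac{3}{-1 - 4}\right)^{3}}{6}\right) = - 21 \left(-2 + \frac{\left(-3\right) \frac{1}{-5}}{6} + \frac{\left(- \frac{3}{-5}\right)^{2}}{6} + \frac{\left(- \frac{3}{-5}\right)^{3}}{6}\right) = - 21 \left(-2 + \frac{\left(-3\right) \left(- \frac{1}{5}\right)}{6} + \frac{\left(\left(-3\right) \left(- \frac{1}{5}\right)\right)^{2}}{6} + \frac{\left(\left(-3\right) \left(- \frac{1}{5}\right)\right)^{3}}{6}\right) = - 21 \left(-2 + \frac{1}{6} \cdot \frac{3}{5} + \frac{\left(\frac{3}{5}\right)^{2}}{6} + \frac{\left(\frac{3}{5}\right)^{3}}{6}\right) = - 21 \left(-2 + \frac{1}{10} + \frac{1}{6} \cdot \frac{9}{25} + \frac{1}{6} \cdot \frac{27}{125}\right) = - 21 \left(-2 + \frac{1}{10} + \frac{3}{50} + \frac{9}{250}\right) = \left(-21\right) \left(- \frac{451}{250}\right) = \frac{9471}{250}$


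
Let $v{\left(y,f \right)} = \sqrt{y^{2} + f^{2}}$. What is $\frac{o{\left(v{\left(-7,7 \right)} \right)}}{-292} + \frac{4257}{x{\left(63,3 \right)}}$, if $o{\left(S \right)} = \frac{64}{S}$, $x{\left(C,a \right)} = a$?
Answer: $1419 - \frac{8 \sqrt{2}}{511} \approx 1419.0$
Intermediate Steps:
$v{\left(y,f \right)} = \sqrt{f^{2} + y^{2}}$
$\frac{o{\left(v{\left(-7,7 \right)} \right)}}{-292} + \frac{4257}{x{\left(63,3 \right)}} = \frac{64 \frac{1}{\sqrt{7^{2} + \left(-7\right)^{2}}}}{-292} + \frac{4257}{3} = \frac{64}{\sqrt{49 + 49}} \left(- \frac{1}{292}\right) + 4257 \cdot \frac{1}{3} = \frac{64}{\sqrt{98}} \left(- \frac{1}{292}\right) + 1419 = \frac{64}{7 \sqrt{2}} \left(- \frac{1}{292}\right) + 1419 = 64 \frac{\sqrt{2}}{14} \left(- \frac{1}{292}\right) + 1419 = \frac{32 \sqrt{2}}{7} \left(- \frac{1}{292}\right) + 1419 = - \frac{8 \sqrt{2}}{511} + 1419 = 1419 - \frac{8 \sqrt{2}}{511}$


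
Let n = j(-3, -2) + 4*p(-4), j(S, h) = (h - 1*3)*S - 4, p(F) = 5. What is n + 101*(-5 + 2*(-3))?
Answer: -1080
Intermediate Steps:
j(S, h) = -4 + S*(-3 + h) (j(S, h) = (h - 3)*S - 4 = (-3 + h)*S - 4 = S*(-3 + h) - 4 = -4 + S*(-3 + h))
n = 31 (n = (-4 - 3*(-3) - 3*(-2)) + 4*5 = (-4 + 9 + 6) + 20 = 11 + 20 = 31)
n + 101*(-5 + 2*(-3)) = 31 + 101*(-5 + 2*(-3)) = 31 + 101*(-5 - 6) = 31 + 101*(-11) = 31 - 1111 = -1080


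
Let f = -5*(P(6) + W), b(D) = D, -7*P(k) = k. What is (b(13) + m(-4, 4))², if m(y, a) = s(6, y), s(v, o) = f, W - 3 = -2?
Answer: 7396/49 ≈ 150.94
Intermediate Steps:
W = 1 (W = 3 - 2 = 1)
P(k) = -k/7
f = -5/7 (f = -5*(-⅐*6 + 1) = -5*(-6/7 + 1) = -5*⅐ = -5/7 ≈ -0.71429)
s(v, o) = -5/7
m(y, a) = -5/7
(b(13) + m(-4, 4))² = (13 - 5/7)² = (86/7)² = 7396/49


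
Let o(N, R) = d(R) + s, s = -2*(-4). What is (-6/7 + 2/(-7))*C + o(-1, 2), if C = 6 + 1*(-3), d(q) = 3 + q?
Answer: 67/7 ≈ 9.5714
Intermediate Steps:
s = 8
o(N, R) = 11 + R (o(N, R) = (3 + R) + 8 = 11 + R)
C = 3 (C = 6 - 3 = 3)
(-6/7 + 2/(-7))*C + o(-1, 2) = (-6/7 + 2/(-7))*3 + (11 + 2) = (-6*⅐ + 2*(-⅐))*3 + 13 = (-6/7 - 2/7)*3 + 13 = -8/7*3 + 13 = -24/7 + 13 = 67/7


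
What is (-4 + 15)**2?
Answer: 121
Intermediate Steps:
(-4 + 15)**2 = 11**2 = 121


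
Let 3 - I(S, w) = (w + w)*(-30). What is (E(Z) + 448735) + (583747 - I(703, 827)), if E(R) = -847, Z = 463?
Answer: 982012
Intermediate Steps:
I(S, w) = 3 + 60*w (I(S, w) = 3 - (w + w)*(-30) = 3 - 2*w*(-30) = 3 - (-60)*w = 3 + 60*w)
(E(Z) + 448735) + (583747 - I(703, 827)) = (-847 + 448735) + (583747 - (3 + 60*827)) = 447888 + (583747 - (3 + 49620)) = 447888 + (583747 - 1*49623) = 447888 + (583747 - 49623) = 447888 + 534124 = 982012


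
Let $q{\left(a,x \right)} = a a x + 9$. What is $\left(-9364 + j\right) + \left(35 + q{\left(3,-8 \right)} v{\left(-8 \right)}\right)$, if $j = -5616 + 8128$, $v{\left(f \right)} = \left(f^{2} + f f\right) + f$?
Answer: $-14377$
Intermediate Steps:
$v{\left(f \right)} = f + 2 f^{2}$ ($v{\left(f \right)} = \left(f^{2} + f^{2}\right) + f = 2 f^{2} + f = f + 2 f^{2}$)
$q{\left(a,x \right)} = 9 + x a^{2}$ ($q{\left(a,x \right)} = a^{2} x + 9 = x a^{2} + 9 = 9 + x a^{2}$)
$j = 2512$
$\left(-9364 + j\right) + \left(35 + q{\left(3,-8 \right)} v{\left(-8 \right)}\right) = \left(-9364 + 2512\right) + \left(35 + \left(9 - 8 \cdot 3^{2}\right) \left(- 8 \left(1 + 2 \left(-8\right)\right)\right)\right) = -6852 + \left(35 + \left(9 - 72\right) \left(- 8 \left(1 - 16\right)\right)\right) = -6852 + \left(35 + \left(9 - 72\right) \left(\left(-8\right) \left(-15\right)\right)\right) = -6852 + \left(35 - 7560\right) = -6852 - 7525 = -14377$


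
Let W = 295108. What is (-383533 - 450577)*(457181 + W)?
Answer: -627491777790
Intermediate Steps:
(-383533 - 450577)*(457181 + W) = (-383533 - 450577)*(457181 + 295108) = -834110*752289 = -627491777790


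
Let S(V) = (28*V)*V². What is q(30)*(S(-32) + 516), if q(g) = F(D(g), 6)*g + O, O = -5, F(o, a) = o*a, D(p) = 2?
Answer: -325530740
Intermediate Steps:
F(o, a) = a*o
S(V) = 28*V³
q(g) = -5 + 12*g (q(g) = (6*2)*g - 5 = 12*g - 5 = -5 + 12*g)
q(30)*(S(-32) + 516) = (-5 + 12*30)*(28*(-32)³ + 516) = (-5 + 360)*(28*(-32768) + 516) = 355*(-917504 + 516) = 355*(-916988) = -325530740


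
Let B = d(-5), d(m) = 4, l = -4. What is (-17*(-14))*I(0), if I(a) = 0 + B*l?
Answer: -3808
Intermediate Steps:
B = 4
I(a) = -16 (I(a) = 0 + 4*(-4) = 0 - 16 = -16)
(-17*(-14))*I(0) = -17*(-14)*(-16) = 238*(-16) = -3808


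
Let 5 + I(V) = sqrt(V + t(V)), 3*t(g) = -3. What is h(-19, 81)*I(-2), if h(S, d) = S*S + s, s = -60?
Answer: -1505 + 301*I*sqrt(3) ≈ -1505.0 + 521.35*I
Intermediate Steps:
t(g) = -1 (t(g) = (1/3)*(-3) = -1)
h(S, d) = -60 + S**2 (h(S, d) = S*S - 60 = S**2 - 60 = -60 + S**2)
I(V) = -5 + sqrt(-1 + V) (I(V) = -5 + sqrt(V - 1) = -5 + sqrt(-1 + V))
h(-19, 81)*I(-2) = (-60 + (-19)**2)*(-5 + sqrt(-1 - 2)) = (-60 + 361)*(-5 + sqrt(-3)) = 301*(-5 + I*sqrt(3)) = -1505 + 301*I*sqrt(3)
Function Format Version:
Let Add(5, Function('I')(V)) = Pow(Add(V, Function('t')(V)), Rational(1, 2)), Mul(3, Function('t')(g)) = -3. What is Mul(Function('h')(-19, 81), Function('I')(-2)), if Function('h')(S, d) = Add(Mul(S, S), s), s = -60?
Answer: Add(-1505, Mul(301, I, Pow(3, Rational(1, 2)))) ≈ Add(-1505.0, Mul(521.35, I))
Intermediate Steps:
Function('t')(g) = -1 (Function('t')(g) = Mul(Rational(1, 3), -3) = -1)
Function('h')(S, d) = Add(-60, Pow(S, 2)) (Function('h')(S, d) = Add(Mul(S, S), -60) = Add(Pow(S, 2), -60) = Add(-60, Pow(S, 2)))
Function('I')(V) = Add(-5, Pow(Add(-1, V), Rational(1, 2))) (Function('I')(V) = Add(-5, Pow(Add(V, -1), Rational(1, 2))) = Add(-5, Pow(Add(-1, V), Rational(1, 2))))
Mul(Function('h')(-19, 81), Function('I')(-2)) = Mul(Add(-60, Pow(-19, 2)), Add(-5, Pow(Add(-1, -2), Rational(1, 2)))) = Mul(Add(-60, 361), Add(-5, Pow(-3, Rational(1, 2)))) = Mul(301, Add(-5, Mul(I, Pow(3, Rational(1, 2))))) = Add(-1505, Mul(301, I, Pow(3, Rational(1, 2))))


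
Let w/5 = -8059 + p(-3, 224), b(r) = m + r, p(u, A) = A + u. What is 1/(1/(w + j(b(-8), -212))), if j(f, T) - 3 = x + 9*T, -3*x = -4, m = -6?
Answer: -123281/3 ≈ -41094.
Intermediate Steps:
x = 4/3 (x = -1/3*(-4) = 4/3 ≈ 1.3333)
b(r) = -6 + r
w = -39190 (w = 5*(-8059 + (224 - 3)) = 5*(-8059 + 221) = 5*(-7838) = -39190)
j(f, T) = 13/3 + 9*T (j(f, T) = 3 + (4/3 + 9*T) = 13/3 + 9*T)
1/(1/(w + j(b(-8), -212))) = 1/(1/(-39190 + (13/3 + 9*(-212)))) = 1/(1/(-39190 + (13/3 - 1908))) = 1/(1/(-39190 - 5711/3)) = 1/(1/(-123281/3)) = 1/(-3/123281) = -123281/3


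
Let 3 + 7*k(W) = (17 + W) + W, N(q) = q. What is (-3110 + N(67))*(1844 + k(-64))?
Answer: -38932142/7 ≈ -5.5617e+6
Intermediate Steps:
k(W) = 2 + 2*W/7 (k(W) = -3/7 + ((17 + W) + W)/7 = -3/7 + (17 + 2*W)/7 = -3/7 + (17/7 + 2*W/7) = 2 + 2*W/7)
(-3110 + N(67))*(1844 + k(-64)) = (-3110 + 67)*(1844 + (2 + (2/7)*(-64))) = -3043*(1844 + (2 - 128/7)) = -3043*(1844 - 114/7) = -3043*12794/7 = -38932142/7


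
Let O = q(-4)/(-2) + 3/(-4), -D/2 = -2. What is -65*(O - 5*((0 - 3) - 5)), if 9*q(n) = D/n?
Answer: -91975/36 ≈ -2554.9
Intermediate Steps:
D = 4 (D = -2*(-2) = 4)
q(n) = 4/(9*n) (q(n) = (4/n)/9 = 4/(9*n))
O = -25/36 (O = ((4/9)/(-4))/(-2) + 3/(-4) = ((4/9)*(-1/4))*(-1/2) + 3*(-1/4) = -1/9*(-1/2) - 3/4 = 1/18 - 3/4 = -25/36 ≈ -0.69444)
-65*(O - 5*((0 - 3) - 5)) = -65*(-25/36 - 5*((0 - 3) - 5)) = -65*(-25/36 - 5*(-3 - 5)) = -65*(-25/36 - 5*(-8)) = -65*(-25/36 + 40) = -65*1415/36 = -91975/36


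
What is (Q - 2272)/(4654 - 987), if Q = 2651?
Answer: 379/3667 ≈ 0.10335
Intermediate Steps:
(Q - 2272)/(4654 - 987) = (2651 - 2272)/(4654 - 987) = 379/3667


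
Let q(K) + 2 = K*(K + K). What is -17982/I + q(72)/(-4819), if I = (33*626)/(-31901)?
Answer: 460695874105/16591817 ≈ 27766.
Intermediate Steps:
q(K) = -2 + 2*K**2 (q(K) = -2 + K*(K + K) = -2 + K*(2*K) = -2 + 2*K**2)
I = -20658/31901 (I = 20658*(-1/31901) = -20658/31901 ≈ -0.64757)
-17982/I + q(72)/(-4819) = -17982/(-20658/31901) + (-2 + 2*72**2)/(-4819) = -17982*(-31901/20658) + (-2 + 2*5184)*(-1/4819) = 95607297/3443 + (-2 + 10368)*(-1/4819) = 95607297/3443 + 10366*(-1/4819) = 95607297/3443 - 10366/4819 = 460695874105/16591817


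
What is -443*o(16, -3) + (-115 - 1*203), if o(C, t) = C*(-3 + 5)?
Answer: -14494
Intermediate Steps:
o(C, t) = 2*C (o(C, t) = C*2 = 2*C)
-443*o(16, -3) + (-115 - 1*203) = -886*16 + (-115 - 1*203) = -443*32 + (-115 - 203) = -14176 - 318 = -14494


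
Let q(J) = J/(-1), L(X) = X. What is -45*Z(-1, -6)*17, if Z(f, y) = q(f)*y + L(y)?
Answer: 9180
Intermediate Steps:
q(J) = -J (q(J) = J*(-1) = -J)
Z(f, y) = y - f*y (Z(f, y) = (-f)*y + y = -f*y + y = y - f*y)
-45*Z(-1, -6)*17 = -(-270)*(1 - 1*(-1))*17 = -(-270)*(1 + 1)*17 = -(-270)*2*17 = -45*(-12)*17 = 540*17 = 9180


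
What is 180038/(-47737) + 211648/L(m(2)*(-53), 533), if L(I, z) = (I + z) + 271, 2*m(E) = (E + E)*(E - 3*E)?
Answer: 2470588478/14655259 ≈ 168.58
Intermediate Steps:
m(E) = -2*E² (m(E) = ((E + E)*(E - 3*E))/2 = ((2*E)*(-2*E))/2 = (-4*E²)/2 = -2*E²)
L(I, z) = 271 + I + z
180038/(-47737) + 211648/L(m(2)*(-53), 533) = 180038/(-47737) + 211648/(271 - 2*2²*(-53) + 533) = 180038*(-1/47737) + 211648/(271 - 2*4*(-53) + 533) = -180038/47737 + 211648/(271 - 8*(-53) + 533) = -180038/47737 + 211648/(271 + 424 + 533) = -180038/47737 + 211648/1228 = -180038/47737 + 211648*(1/1228) = -180038/47737 + 52912/307 = 2470588478/14655259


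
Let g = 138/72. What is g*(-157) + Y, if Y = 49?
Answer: -3023/12 ≈ -251.92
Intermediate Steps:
g = 23/12 (g = 138*(1/72) = 23/12 ≈ 1.9167)
g*(-157) + Y = (23/12)*(-157) + 49 = -3611/12 + 49 = -3023/12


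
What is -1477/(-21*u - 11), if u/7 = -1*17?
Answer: -1477/2488 ≈ -0.59365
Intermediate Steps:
u = -119 (u = 7*(-1*17) = 7*(-17) = -119)
-1477/(-21*u - 11) = -1477/(-21*(-119) - 11) = -1477/(2499 - 11) = -1477/2488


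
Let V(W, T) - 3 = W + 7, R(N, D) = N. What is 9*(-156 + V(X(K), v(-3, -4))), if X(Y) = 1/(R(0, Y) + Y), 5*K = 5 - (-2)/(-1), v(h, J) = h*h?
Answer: -1299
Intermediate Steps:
v(h, J) = h²
K = ⅗ (K = (5 - (-2)/(-1))/5 = (5 - (-2)*(-1))/5 = (5 - 1*2)/5 = (5 - 2)/5 = (⅕)*3 = ⅗ ≈ 0.60000)
X(Y) = 1/Y (X(Y) = 1/(0 + Y) = 1/Y)
V(W, T) = 10 + W (V(W, T) = 3 + (W + 7) = 3 + (7 + W) = 10 + W)
9*(-156 + V(X(K), v(-3, -4))) = 9*(-156 + (10 + 1/(⅗))) = 9*(-156 + (10 + 5/3)) = 9*(-156 + 35/3) = 9*(-433/3) = -1299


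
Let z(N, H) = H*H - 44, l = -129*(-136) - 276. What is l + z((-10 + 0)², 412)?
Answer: 186968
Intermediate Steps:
l = 17268 (l = 17544 - 276 = 17268)
z(N, H) = -44 + H² (z(N, H) = H² - 44 = -44 + H²)
l + z((-10 + 0)², 412) = 17268 + (-44 + 412²) = 17268 + (-44 + 169744) = 17268 + 169700 = 186968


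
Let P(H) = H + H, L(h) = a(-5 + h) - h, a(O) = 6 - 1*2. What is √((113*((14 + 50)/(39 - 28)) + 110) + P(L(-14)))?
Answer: 3*√10802/11 ≈ 28.345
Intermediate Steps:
a(O) = 4 (a(O) = 6 - 2 = 4)
L(h) = 4 - h
P(H) = 2*H
√((113*((14 + 50)/(39 - 28)) + 110) + P(L(-14))) = √((113*((14 + 50)/(39 - 28)) + 110) + 2*(4 - 1*(-14))) = √((113*(64/11) + 110) + 2*(4 + 14)) = √((113*(64*(1/11)) + 110) + 2*18) = √((113*(64/11) + 110) + 36) = √((7232/11 + 110) + 36) = √(8442/11 + 36) = √(8838/11) = 3*√10802/11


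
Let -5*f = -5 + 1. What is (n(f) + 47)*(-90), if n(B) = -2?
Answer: -4050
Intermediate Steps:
f = 4/5 (f = -(-5 + 1)/5 = -1/5*(-4) = 4/5 ≈ 0.80000)
(n(f) + 47)*(-90) = (-2 + 47)*(-90) = 45*(-90) = -4050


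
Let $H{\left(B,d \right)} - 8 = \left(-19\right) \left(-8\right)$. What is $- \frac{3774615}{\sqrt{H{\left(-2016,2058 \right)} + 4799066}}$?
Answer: $- \frac{1258205 \sqrt{4799226}}{1599742} \approx -1723.0$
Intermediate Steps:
$H{\left(B,d \right)} = 160$ ($H{\left(B,d \right)} = 8 - -152 = 8 + 152 = 160$)
$- \frac{3774615}{\sqrt{H{\left(-2016,2058 \right)} + 4799066}} = - \frac{3774615}{\sqrt{160 + 4799066}} = - \frac{3774615}{\sqrt{4799226}} = - 3774615 \frac{\sqrt{4799226}}{4799226} = - \frac{1258205 \sqrt{4799226}}{1599742}$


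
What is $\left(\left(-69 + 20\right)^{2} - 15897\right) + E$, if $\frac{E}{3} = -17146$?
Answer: $-64934$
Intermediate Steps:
$E = -51438$ ($E = 3 \left(-17146\right) = -51438$)
$\left(\left(-69 + 20\right)^{2} - 15897\right) + E = \left(\left(-69 + 20\right)^{2} - 15897\right) - 51438 = \left(\left(-49\right)^{2} - 15897\right) - 51438 = \left(2401 - 15897\right) - 51438 = -13496 - 51438 = -64934$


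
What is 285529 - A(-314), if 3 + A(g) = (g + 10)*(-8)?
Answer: 283100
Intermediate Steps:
A(g) = -83 - 8*g (A(g) = -3 + (g + 10)*(-8) = -3 + (10 + g)*(-8) = -3 + (-80 - 8*g) = -83 - 8*g)
285529 - A(-314) = 285529 - (-83 - 8*(-314)) = 285529 - (-83 + 2512) = 285529 - 1*2429 = 285529 - 2429 = 283100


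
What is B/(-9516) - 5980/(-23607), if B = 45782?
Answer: -2797459/613782 ≈ -4.5577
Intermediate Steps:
B/(-9516) - 5980/(-23607) = 45782/(-9516) - 5980/(-23607) = 45782*(-1/9516) - 5980*(-1/23607) = -22891/4758 + 5980/23607 = -2797459/613782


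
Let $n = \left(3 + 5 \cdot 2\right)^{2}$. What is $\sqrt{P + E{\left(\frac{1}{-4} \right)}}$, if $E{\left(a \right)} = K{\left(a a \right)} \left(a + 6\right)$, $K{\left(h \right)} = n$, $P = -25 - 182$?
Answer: $\frac{\sqrt{3059}}{2} \approx 27.654$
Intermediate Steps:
$P = -207$
$n = 169$ ($n = \left(3 + 10\right)^{2} = 13^{2} = 169$)
$K{\left(h \right)} = 169$
$E{\left(a \right)} = 1014 + 169 a$ ($E{\left(a \right)} = 169 \left(a + 6\right) = 169 \left(6 + a\right) = 1014 + 169 a$)
$\sqrt{P + E{\left(\frac{1}{-4} \right)}} = \sqrt{-207 + \left(1014 + \frac{169}{-4}\right)} = \sqrt{-207 + \left(1014 + 169 \left(- \frac{1}{4}\right)\right)} = \sqrt{-207 + \left(1014 - \frac{169}{4}\right)} = \sqrt{-207 + \frac{3887}{4}} = \sqrt{\frac{3059}{4}} = \frac{\sqrt{3059}}{2}$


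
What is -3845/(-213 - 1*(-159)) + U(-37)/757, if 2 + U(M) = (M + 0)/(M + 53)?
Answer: 23283457/327024 ≈ 71.198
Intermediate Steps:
U(M) = -2 + M/(53 + M) (U(M) = -2 + (M + 0)/(M + 53) = -2 + M/(53 + M))
-3845/(-213 - 1*(-159)) + U(-37)/757 = -3845/(-213 - 1*(-159)) + ((-106 - 1*(-37))/(53 - 37))/757 = -3845/(-213 + 159) + ((-106 + 37)/16)*(1/757) = -3845/(-54) + ((1/16)*(-69))*(1/757) = -3845*(-1/54) - 69/16*1/757 = 3845/54 - 69/12112 = 23283457/327024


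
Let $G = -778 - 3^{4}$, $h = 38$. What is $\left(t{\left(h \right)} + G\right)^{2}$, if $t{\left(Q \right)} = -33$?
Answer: $795664$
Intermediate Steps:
$G = -859$ ($G = -778 - 81 = -859$)
$\left(t{\left(h \right)} + G\right)^{2} = \left(-33 - 859\right)^{2} = \left(-892\right)^{2} = 795664$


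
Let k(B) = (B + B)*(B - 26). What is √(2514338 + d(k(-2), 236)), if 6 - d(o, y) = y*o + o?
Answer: 10*√24878 ≈ 1577.3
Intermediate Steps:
k(B) = 2*B*(-26 + B) (k(B) = (2*B)*(-26 + B) = 2*B*(-26 + B))
d(o, y) = 6 - o - o*y (d(o, y) = 6 - (y*o + o) = 6 - (o*y + o) = 6 - (o + o*y) = 6 + (-o - o*y) = 6 - o - o*y)
√(2514338 + d(k(-2), 236)) = √(2514338 + (6 - 2*(-2)*(-26 - 2) - 1*2*(-2)*(-26 - 2)*236)) = √(2514338 + (6 - 2*(-2)*(-28) - 1*2*(-2)*(-28)*236)) = √(2514338 + (6 - 1*112 - 1*112*236)) = √(2514338 + (6 - 112 - 26432)) = √(2514338 - 26538) = √2487800 = 10*√24878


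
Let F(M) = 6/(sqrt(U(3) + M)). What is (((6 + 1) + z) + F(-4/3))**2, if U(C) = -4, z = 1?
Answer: 229/4 - 24*I*sqrt(3) ≈ 57.25 - 41.569*I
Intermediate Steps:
F(M) = 6/sqrt(-4 + M) (F(M) = 6/(sqrt(-4 + M)) = 6/sqrt(-4 + M))
(((6 + 1) + z) + F(-4/3))**2 = (((6 + 1) + 1) + 6/sqrt(-4 - 4/3))**2 = ((7 + 1) + 6/sqrt(-4 - 4*1/3))**2 = (8 + 6/sqrt(-4 - 4/3))**2 = (8 + 6/sqrt(-16/3))**2 = (8 + 6*(-I*sqrt(3)/4))**2 = (8 - 3*I*sqrt(3)/2)**2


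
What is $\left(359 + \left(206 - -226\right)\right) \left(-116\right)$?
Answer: $-91756$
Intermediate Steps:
$\left(359 + \left(206 - -226\right)\right) \left(-116\right) = \left(359 + \left(206 + 226\right)\right) \left(-116\right) = \left(359 + 432\right) \left(-116\right) = 791 \left(-116\right) = -91756$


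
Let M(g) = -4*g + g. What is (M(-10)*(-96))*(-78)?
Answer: 224640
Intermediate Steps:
M(g) = -3*g
(M(-10)*(-96))*(-78) = (-3*(-10)*(-96))*(-78) = (30*(-96))*(-78) = -2880*(-78) = 224640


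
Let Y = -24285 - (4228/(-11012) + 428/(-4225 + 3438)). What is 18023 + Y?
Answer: -13565307939/2166611 ≈ -6261.1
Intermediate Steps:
Y = -52614137992/2166611 (Y = -24285 - (4228*(-1/11012) + 428/(-787)) = -24285 - (-1057/2753 + 428*(-1/787)) = -24285 - (-1057/2753 - 428/787) = -24285 - 1*(-2010143/2166611) = -24285 + 2010143/2166611 = -52614137992/2166611 ≈ -24284.)
18023 + Y = 18023 - 52614137992/2166611 = -13565307939/2166611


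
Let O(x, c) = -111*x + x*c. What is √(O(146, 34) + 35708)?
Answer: √24466 ≈ 156.42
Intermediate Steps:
O(x, c) = -111*x + c*x
√(O(146, 34) + 35708) = √(146*(-111 + 34) + 35708) = √(146*(-77) + 35708) = √(-11242 + 35708) = √24466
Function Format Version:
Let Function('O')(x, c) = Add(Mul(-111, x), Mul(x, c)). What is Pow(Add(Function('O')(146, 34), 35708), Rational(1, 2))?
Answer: Pow(24466, Rational(1, 2)) ≈ 156.42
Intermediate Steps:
Function('O')(x, c) = Add(Mul(-111, x), Mul(c, x))
Pow(Add(Function('O')(146, 34), 35708), Rational(1, 2)) = Pow(Add(Mul(146, Add(-111, 34)), 35708), Rational(1, 2)) = Pow(Add(Mul(146, -77), 35708), Rational(1, 2)) = Pow(Add(-11242, 35708), Rational(1, 2)) = Pow(24466, Rational(1, 2))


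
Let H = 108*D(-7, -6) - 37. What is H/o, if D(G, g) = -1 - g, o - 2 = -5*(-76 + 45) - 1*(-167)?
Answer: 503/324 ≈ 1.5525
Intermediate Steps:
o = 324 (o = 2 + (-5*(-76 + 45) - 1*(-167)) = 2 + (-5*(-31) + 167) = 2 + (155 + 167) = 2 + 322 = 324)
H = 503 (H = 108*(-1 - 1*(-6)) - 37 = 108*(-1 + 6) - 37 = 108*5 - 37 = 540 - 37 = 503)
H/o = 503/324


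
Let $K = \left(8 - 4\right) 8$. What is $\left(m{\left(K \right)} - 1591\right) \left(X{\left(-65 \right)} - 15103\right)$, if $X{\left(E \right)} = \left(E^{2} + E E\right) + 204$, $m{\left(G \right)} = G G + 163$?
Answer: $2605396$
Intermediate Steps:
$K = 32$ ($K = 4 \cdot 8 = 32$)
$m{\left(G \right)} = 163 + G^{2}$ ($m{\left(G \right)} = G^{2} + 163 = 163 + G^{2}$)
$X{\left(E \right)} = 204 + 2 E^{2}$ ($X{\left(E \right)} = \left(E^{2} + E^{2}\right) + 204 = 2 E^{2} + 204 = 204 + 2 E^{2}$)
$\left(m{\left(K \right)} - 1591\right) \left(X{\left(-65 \right)} - 15103\right) = \left(\left(163 + 32^{2}\right) - 1591\right) \left(\left(204 + 2 \left(-65\right)^{2}\right) - 15103\right) = \left(\left(163 + 1024\right) - 1591\right) \left(\left(204 + 2 \cdot 4225\right) - 15103\right) = \left(1187 - 1591\right) \left(\left(204 + 8450\right) - 15103\right) = - 404 \left(8654 - 15103\right) = \left(-404\right) \left(-6449\right) = 2605396$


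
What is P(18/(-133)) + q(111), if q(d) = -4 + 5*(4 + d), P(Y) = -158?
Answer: 413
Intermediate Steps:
q(d) = 16 + 5*d (q(d) = -4 + (20 + 5*d) = 16 + 5*d)
P(18/(-133)) + q(111) = -158 + (16 + 5*111) = -158 + (16 + 555) = -158 + 571 = 413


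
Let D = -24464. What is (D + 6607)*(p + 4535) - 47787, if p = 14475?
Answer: -339509357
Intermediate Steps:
(D + 6607)*(p + 4535) - 47787 = (-24464 + 6607)*(14475 + 4535) - 47787 = -17857*19010 - 47787 = -339461570 - 47787 = -339509357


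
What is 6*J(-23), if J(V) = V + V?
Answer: -276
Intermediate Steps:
J(V) = 2*V
6*J(-23) = 6*(2*(-23)) = 6*(-46) = -276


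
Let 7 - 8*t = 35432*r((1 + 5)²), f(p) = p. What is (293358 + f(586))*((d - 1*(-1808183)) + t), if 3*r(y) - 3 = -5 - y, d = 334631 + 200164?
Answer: 2115585110387/3 ≈ 7.0519e+11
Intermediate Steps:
d = 534795
r(y) = -⅔ - y/3 (r(y) = 1 + (-5 - y)/3 = 1 + (-5/3 - y/3) = -⅔ - y/3)
t = 1346437/24 (t = 7/8 - 4429*(-⅔ - (1 + 5)²/3) = 7/8 - 4429*(-⅔ - ⅓*6²) = 7/8 - 4429*(-⅔ - ⅓*36) = 7/8 - 4429*(-⅔ - 12) = 7/8 - 4429*(-38)/3 = 7/8 - ⅛*(-1346416/3) = 7/8 + 168302/3 = 1346437/24 ≈ 56102.)
(293358 + f(586))*((d - 1*(-1808183)) + t) = (293358 + 586)*((534795 - 1*(-1808183)) + 1346437/24) = 293944*((534795 + 1808183) + 1346437/24) = 293944*(2342978 + 1346437/24) = 293944*(57577909/24) = 2115585110387/3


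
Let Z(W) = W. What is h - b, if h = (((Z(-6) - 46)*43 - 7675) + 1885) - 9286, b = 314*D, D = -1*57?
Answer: 586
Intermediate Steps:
D = -57
b = -17898 (b = 314*(-57) = -17898)
h = -17312 (h = (((-6 - 46)*43 - 7675) + 1885) - 9286 = ((-52*43 - 7675) + 1885) - 9286 = ((-2236 - 7675) + 1885) - 9286 = (-9911 + 1885) - 9286 = -8026 - 9286 = -17312)
h - b = -17312 - 1*(-17898) = -17312 + 17898 = 586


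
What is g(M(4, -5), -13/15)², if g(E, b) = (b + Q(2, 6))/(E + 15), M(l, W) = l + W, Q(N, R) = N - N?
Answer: 169/44100 ≈ 0.0038322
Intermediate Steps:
Q(N, R) = 0
M(l, W) = W + l
g(E, b) = b/(15 + E) (g(E, b) = (b + 0)/(E + 15) = b/(15 + E))
g(M(4, -5), -13/15)² = ((-13/15)/(15 + (-5 + 4)))² = ((-13*1/15)/(15 - 1))² = (-13/15/14)² = (-13/15*1/14)² = (-13/210)² = 169/44100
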